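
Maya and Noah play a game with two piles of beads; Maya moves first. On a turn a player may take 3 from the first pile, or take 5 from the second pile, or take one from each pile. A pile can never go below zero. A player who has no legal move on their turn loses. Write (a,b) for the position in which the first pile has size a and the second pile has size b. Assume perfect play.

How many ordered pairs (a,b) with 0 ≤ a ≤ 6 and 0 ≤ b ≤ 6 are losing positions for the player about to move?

Compute win/loss labels from the base case upward. A position with no move is L. Any other position is W if it can reach an L in one move, else L.
Every move lowers a or b (never raises either), so fill the grid row by row in increasing a, and left to right within a row: each cell's successors are then already labelled.
      b=0  b=1  b=2  b=3  b=4  b=5  b=6
a=0:    L    L    L    L    L    W    W
a=1:    L    W    W    W    W    W    L
a=2:    L    W    L    L    L    W    L
a=3:    W    W    W    W    W    W    L
a=4:    W    L    L    L    L    L    W
a=5:    W    L    W    W    W    W    W
a=6:    L    L    W    L    L    W    W
Cells with no legal move (terminal, hence L): (0,0), (0,1), (0,2), (0,3), (0,4), (1,0), (2,0).
The remaining L cells, each justified by listing all of its moves:
(1,6): only reaches (1,1)(W), (0,5)(W), all W → L
(2,2): only reaches (1,1)(W), which is W → L
(2,3): only reaches (1,2)(W), which is W → L
(2,4): only reaches (1,3)(W), which is W → L
(2,6): only reaches (2,1)(W), (1,5)(W), all W → L
(3,6): only reaches (0,6)(W), (3,1)(W), (2,5)(W), all W → L
(4,1): only reaches (1,1)(W), (3,0)(W), all W → L
(4,2): only reaches (1,2)(W), (3,1)(W), all W → L
(4,3): only reaches (1,3)(W), (3,2)(W), all W → L
(4,4): only reaches (1,4)(W), (3,3)(W), all W → L
(4,5): only reaches (1,5)(W), (4,0)(W), (3,4)(W), all W → L
(5,1): only reaches (2,1)(W), (4,0)(W), all W → L
(6,0): only reaches (3,0)(W), which is W → L
(6,1): only reaches (3,1)(W), (5,0)(W), all W → L
(6,3): only reaches (3,3)(W), (5,2)(W), all W → L
(6,4): only reaches (3,4)(W), (5,3)(W), all W → L
Every other cell has at least one move into one of the L cells above, so it is W.
L cells per row: a=0: 5, a=1: 2, a=2: 5, a=3: 1, a=4: 5, a=5: 1, a=6: 4; total 23.

23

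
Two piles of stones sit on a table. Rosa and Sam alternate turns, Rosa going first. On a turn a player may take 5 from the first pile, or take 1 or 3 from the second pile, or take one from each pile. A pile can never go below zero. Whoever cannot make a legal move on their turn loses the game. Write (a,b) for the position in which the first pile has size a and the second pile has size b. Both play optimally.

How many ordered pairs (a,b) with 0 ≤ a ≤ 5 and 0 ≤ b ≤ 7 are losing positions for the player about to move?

Label each position W (a win for the player to move) or L (a loss). A position with no legal move is L; any other position is W exactly when some move reaches an L, and L when every move reaches a W.
Every move lowers a or b (never raises either), so fill the grid row by row in increasing a, and left to right within a row: each cell's successors are then already labelled.
      b=0  b=1  b=2  b=3  b=4  b=5  b=6  b=7
a=0:    L    W    L    W    L    W    L    W
a=1:    L    W    L    W    L    W    L    W
a=2:    L    W    L    W    L    W    L    W
a=3:    L    W    L    W    L    W    L    W
a=4:    L    W    L    W    L    W    L    W
a=5:    W    W    W    W    W    W    W    W
Cells with no legal move (terminal, hence L): (0,0), (1,0), (2,0), (3,0), (4,0).
The remaining L cells, each justified by listing all of its moves:
(0,2): the only move is to (0,1)(W), a W ⇒ L
(0,4): moves to (0,3)(W), (0,1)(W); every one is W ⇒ L
(0,6): moves to (0,5)(W), (0,3)(W); every one is W ⇒ L
(1,2): moves to (1,1)(W), (0,1)(W); every one is W ⇒ L
(1,4): moves to (1,3)(W), (1,1)(W), (0,3)(W); every one is W ⇒ L
(1,6): moves to (1,5)(W), (1,3)(W), (0,5)(W); every one is W ⇒ L
(2,2): moves to (2,1)(W), (1,1)(W); every one is W ⇒ L
(2,4): moves to (2,3)(W), (2,1)(W), (1,3)(W); every one is W ⇒ L
(2,6): moves to (2,5)(W), (2,3)(W), (1,5)(W); every one is W ⇒ L
(3,2): moves to (3,1)(W), (2,1)(W); every one is W ⇒ L
(3,4): moves to (3,3)(W), (3,1)(W), (2,3)(W); every one is W ⇒ L
(3,6): moves to (3,5)(W), (3,3)(W), (2,5)(W); every one is W ⇒ L
(4,2): moves to (4,1)(W), (3,1)(W); every one is W ⇒ L
(4,4): moves to (4,3)(W), (4,1)(W), (3,3)(W); every one is W ⇒ L
(4,6): moves to (4,5)(W), (4,3)(W), (3,5)(W); every one is W ⇒ L
Every other cell has at least one move into one of the L cells above, so it is W.
L cells per row: a=0: 4, a=1: 4, a=2: 4, a=3: 4, a=4: 4, a=5: 0; total 20.

20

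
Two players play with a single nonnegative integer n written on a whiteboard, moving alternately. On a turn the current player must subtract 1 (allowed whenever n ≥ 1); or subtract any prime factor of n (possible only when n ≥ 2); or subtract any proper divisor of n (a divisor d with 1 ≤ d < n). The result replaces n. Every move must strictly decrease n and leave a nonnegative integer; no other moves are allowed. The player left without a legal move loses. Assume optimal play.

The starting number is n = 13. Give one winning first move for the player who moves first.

Build the W/L table. Terminal = L. A non-terminal position is W if it has a move to some L; otherwise it is L.
n=0: no move → L
n=1: can move to 0, which is L ⇒ W
n=2: can move to 0, which is L ⇒ W
n=3: can move to 0, which is L ⇒ W
n=4: moves to 2(W), 3(W); every one is W ⇒ L
n=5: can move to 0, which is L ⇒ W
n=6: can move to 4, which is L ⇒ W
n=7: can move to 0, which is L ⇒ W
n=8: can move to 4, which is L ⇒ W
n=9: moves to 6(W), 8(W); every one is W ⇒ L
n=10: can move to 9, which is L ⇒ W
n=11: can move to 0, which is L ⇒ W
n=12: can move to 9, which is L ⇒ W
n=13: can move to 0, which is L ⇒ W
From 13, the L positions reachable in one move are: 0.

Move to 0.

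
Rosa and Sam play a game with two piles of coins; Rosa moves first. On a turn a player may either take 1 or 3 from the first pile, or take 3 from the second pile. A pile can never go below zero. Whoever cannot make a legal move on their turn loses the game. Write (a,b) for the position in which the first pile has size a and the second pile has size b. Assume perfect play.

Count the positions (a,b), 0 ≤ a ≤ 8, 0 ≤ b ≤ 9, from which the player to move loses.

46

Positions with no move are L. A position that does have a move is losing for the player to move precisely when every available move leads to a winning position for the opponent. Fill in the labels:
Every move lowers a or b (never raises either), so fill the grid row by row in increasing a, and left to right within a row: each cell's successors are then already labelled.
      b=0  b=1  b=2  b=3  b=4  b=5  b=6  b=7  b=8  b=9
a=0:    L    L    L    W    W    W    L    L    L    W
a=1:    W    W    W    L    L    L    W    W    W    L
a=2:    L    L    L    W    W    W    L    L    L    W
a=3:    W    W    W    L    L    L    W    W    W    L
a=4:    L    L    L    W    W    W    L    L    L    W
a=5:    W    W    W    L    L    L    W    W    W    L
a=6:    L    L    L    W    W    W    L    L    L    W
a=7:    W    W    W    L    L    L    W    W    W    L
a=8:    L    L    L    W    W    W    L    L    L    W
Cells with no legal move (terminal, hence L): (0,0), (0,1), (0,2).
The remaining L cells, each justified by listing all of its moves:
(0,6): L (sole option (0,3)(W) is W)
(0,7): L (sole option (0,4)(W) is W)
(0,8): L (sole option (0,5)(W) is W)
(1,3): L (options (0,3)(W), (1,0)(W) are all W)
(1,4): L (options (0,4)(W), (1,1)(W) are all W)
(1,5): L (options (0,5)(W), (1,2)(W) are all W)
(1,9): L (options (0,9)(W), (1,6)(W) are all W)
(2,0): L (sole option (1,0)(W) is W)
(2,1): L (sole option (1,1)(W) is W)
(2,2): L (sole option (1,2)(W) is W)
(2,6): L (options (1,6)(W), (2,3)(W) are all W)
(2,7): L (options (1,7)(W), (2,4)(W) are all W)
(2,8): L (options (1,8)(W), (2,5)(W) are all W)
(3,3): L (options (2,3)(W), (0,3)(W), (3,0)(W) are all W)
(3,4): L (options (2,4)(W), (0,4)(W), (3,1)(W) are all W)
(3,5): L (options (2,5)(W), (0,5)(W), (3,2)(W) are all W)
(3,9): L (options (2,9)(W), (0,9)(W), (3,6)(W) are all W)
(4,0): L (options (3,0)(W), (1,0)(W) are all W)
(4,1): L (options (3,1)(W), (1,1)(W) are all W)
(4,2): L (options (3,2)(W), (1,2)(W) are all W)
(4,6): L (options (3,6)(W), (1,6)(W), (4,3)(W) are all W)
(4,7): L (options (3,7)(W), (1,7)(W), (4,4)(W) are all W)
(4,8): L (options (3,8)(W), (1,8)(W), (4,5)(W) are all W)
(5,3): L (options (4,3)(W), (2,3)(W), (5,0)(W) are all W)
(5,4): L (options (4,4)(W), (2,4)(W), (5,1)(W) are all W)
(5,5): L (options (4,5)(W), (2,5)(W), (5,2)(W) are all W)
(5,9): L (options (4,9)(W), (2,9)(W), (5,6)(W) are all W)
(6,0): L (options (5,0)(W), (3,0)(W) are all W)
(6,1): L (options (5,1)(W), (3,1)(W) are all W)
(6,2): L (options (5,2)(W), (3,2)(W) are all W)
(6,6): L (options (5,6)(W), (3,6)(W), (6,3)(W) are all W)
(6,7): L (options (5,7)(W), (3,7)(W), (6,4)(W) are all W)
(6,8): L (options (5,8)(W), (3,8)(W), (6,5)(W) are all W)
(7,3): L (options (6,3)(W), (4,3)(W), (7,0)(W) are all W)
(7,4): L (options (6,4)(W), (4,4)(W), (7,1)(W) are all W)
(7,5): L (options (6,5)(W), (4,5)(W), (7,2)(W) are all W)
(7,9): L (options (6,9)(W), (4,9)(W), (7,6)(W) are all W)
(8,0): L (options (7,0)(W), (5,0)(W) are all W)
(8,1): L (options (7,1)(W), (5,1)(W) are all W)
(8,2): L (options (7,2)(W), (5,2)(W) are all W)
(8,6): L (options (7,6)(W), (5,6)(W), (8,3)(W) are all W)
(8,7): L (options (7,7)(W), (5,7)(W), (8,4)(W) are all W)
(8,8): L (options (7,8)(W), (5,8)(W), (8,5)(W) are all W)
Every other cell has at least one move into one of the L cells above, so it is W.
L cells per row: a=0: 6, a=1: 4, a=2: 6, a=3: 4, a=4: 6, a=5: 4, a=6: 6, a=7: 4, a=8: 6; total 46.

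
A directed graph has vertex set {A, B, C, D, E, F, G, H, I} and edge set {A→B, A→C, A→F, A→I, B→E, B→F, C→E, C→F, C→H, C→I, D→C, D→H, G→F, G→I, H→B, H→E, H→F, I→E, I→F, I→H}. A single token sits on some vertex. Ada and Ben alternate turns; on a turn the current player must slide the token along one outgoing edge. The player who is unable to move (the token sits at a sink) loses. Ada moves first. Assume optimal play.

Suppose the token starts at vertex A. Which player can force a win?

Ada wins.

Classify positions by backward induction: terminal positions (no move available) are L. From any other position, the mover wins iff some move reaches an L.
Every edge goes from a vertex to one that appears earlier in the order F, E, B, H, I, C, D, A, G, so processing vertices in that order labels each vertex after all of its successors.
F: no outgoing edge → L
E: no outgoing edge → L
B: reaches L-position E → W
H: reaches L-position E → W
I: reaches L-position E → W
C: reaches L-position E → W
D: only reaches C(W), H(W), all W → L
A: reaches L-position F → W
G: reaches L-position F → W
The starting position A is W: Ada should move to F, handing over an L position.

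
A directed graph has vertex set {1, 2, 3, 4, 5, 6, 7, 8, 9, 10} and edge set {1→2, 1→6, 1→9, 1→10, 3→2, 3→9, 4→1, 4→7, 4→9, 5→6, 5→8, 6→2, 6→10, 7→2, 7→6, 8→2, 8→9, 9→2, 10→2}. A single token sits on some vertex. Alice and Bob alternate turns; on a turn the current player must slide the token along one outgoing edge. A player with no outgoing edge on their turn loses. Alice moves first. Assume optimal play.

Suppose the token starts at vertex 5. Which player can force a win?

Bob wins.

Use the standard recursion: the mover loses at a terminal position; elsewhere, the mover wins exactly when some move hands the opponent an L position.
Every edge goes from a vertex to one that appears earlier in the order 2, 10, 6, 9, 1, 8, 5, 7, 4, 3, so processing vertices in that order labels each vertex after all of its successors.
2: no outgoing edge → L
10: reaches L-position 2 → W
6: reaches L-position 2 → W
9: reaches L-position 2 → W
1: reaches L-position 2 → W
8: reaches L-position 2 → W
5: only reaches 8(W), 6(W), all W → L
7: reaches L-position 2 → W
4: only reaches 7(W), 1(W), 9(W), all W → L
3: reaches L-position 2 → W
The starting position 5 is L: whatever Alice does, the opponent receives a W position.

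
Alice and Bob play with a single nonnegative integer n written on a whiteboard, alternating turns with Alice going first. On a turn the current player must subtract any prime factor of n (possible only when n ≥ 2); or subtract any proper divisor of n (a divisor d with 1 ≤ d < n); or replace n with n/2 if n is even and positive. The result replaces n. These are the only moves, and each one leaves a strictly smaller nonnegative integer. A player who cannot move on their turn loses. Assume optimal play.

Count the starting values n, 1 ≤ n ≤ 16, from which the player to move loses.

4

Compute win/loss labels from the base case upward. A position with no move is L. Any other position is W if it can reach an L in one move, else L.
n=0: no move → L
n=1: no move → L
n=2: reaches L-position 0 → W
n=3: reaches L-position 0 → W
n=4: only reaches 2(W), 3(W), all W → L
n=5: reaches L-position 0 → W
n=6: reaches L-position 4 → W
n=7: reaches L-position 0 → W
n=8: reaches L-position 4 → W
n=9: only reaches 6(W), 8(W), all W → L
n=10: reaches L-position 9 → W
n=11: reaches L-position 0 → W
n=12: reaches L-position 9 → W
n=13: reaches L-position 0 → W
n=14: only reaches 7(W), 12(W), 13(W), all W → L
n=15: reaches L-position 14 → W
n=16: reaches L-position 14 → W
L entries with 1 ≤ n ≤ 16 (n=0 is outside the asked range and is not counted): n = 1, 4, 9, 14; that makes 4.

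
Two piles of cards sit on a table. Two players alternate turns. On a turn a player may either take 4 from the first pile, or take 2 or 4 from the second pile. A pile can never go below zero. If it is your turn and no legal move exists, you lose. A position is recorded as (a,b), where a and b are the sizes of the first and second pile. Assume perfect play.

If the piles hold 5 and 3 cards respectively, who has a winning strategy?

Classify positions by backward induction: terminal positions (no move available) are L. From any other position, the mover wins iff some move reaches an L.
No move ever increases a pile, so every position that can arise here has a ≤ 5 and b ≤ 3; it is enough to label the cells with 0 ≤ a ≤ 5 and 0 ≤ b ≤ 3.
Every move lowers a or b (never raises either), so fill the grid row by row in increasing a, and left to right within a row: each cell's successors are then already labelled.
      b=0  b=1  b=2  b=3
a=0:    L    L    W    W
a=1:    L    L    W    W
a=2:    L    L    W    W
a=3:    L    L    W    W
a=4:    W    W    L    L
a=5:    W    W    L    L
Cells with no legal move (terminal, hence L): (0,0), (0,1), (1,0), (1,1), (2,0), (2,1), (3,0), (3,1).
The remaining L cells, each justified by listing all of its moves:
(4,2): only reaches (0,2)(W), (4,0)(W), all W → L
(4,3): only reaches (0,3)(W), (4,1)(W), all W → L
(5,2): only reaches (1,2)(W), (5,0)(W), all W → L
(5,3): only reaches (1,3)(W), (5,1)(W), all W → L
Every other cell has at least one move into one of the L cells above, so it is W.
Every move from (5,3) reaches a W position, so the mover loses.

The second player wins.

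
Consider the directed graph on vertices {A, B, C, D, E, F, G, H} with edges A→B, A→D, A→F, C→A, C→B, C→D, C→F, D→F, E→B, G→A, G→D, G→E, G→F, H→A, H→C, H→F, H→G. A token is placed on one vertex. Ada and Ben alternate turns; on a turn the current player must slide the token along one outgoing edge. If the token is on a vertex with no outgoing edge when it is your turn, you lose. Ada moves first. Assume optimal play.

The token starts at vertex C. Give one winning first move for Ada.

Label each position W (a win for the player to move) or L (a loss). A position with no legal move is L; any other position is W exactly when some move reaches an L, and L when every move reaches a W.
Every edge goes from a vertex to one that appears earlier in the order F, B, D, A, C, E, G, H, so processing vertices in that order labels each vertex after all of its successors.
F: no outgoing edge → L
B: no outgoing edge → L
D: →F(L), so W
A: →B(L), so W
C: →B(L), so W
E: →B(L), so W
G: →F(L), so W
H: →F(L), so W
From C, the L positions reachable in one move are: B, F. Any move reaching one of these is winning.

Move to B.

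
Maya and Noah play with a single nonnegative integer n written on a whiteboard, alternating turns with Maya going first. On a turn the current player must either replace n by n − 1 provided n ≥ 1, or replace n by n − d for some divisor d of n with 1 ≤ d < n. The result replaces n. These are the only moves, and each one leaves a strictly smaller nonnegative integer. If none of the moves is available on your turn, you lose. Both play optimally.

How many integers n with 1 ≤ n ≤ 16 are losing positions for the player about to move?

Build the W/L table. Terminal = L. A non-terminal position is W if it has a move to some L; otherwise it is L.
n=0: no move → L
n=1: can move to 0, which is L ⇒ W
n=2: the only move is to 1(W), a W ⇒ L
n=3: can move to 2, which is L ⇒ W
n=4: can move to 2, which is L ⇒ W
n=5: the only move is to 4(W), a W ⇒ L
n=6: can move to 5, which is L ⇒ W
n=7: the only move is to 6(W), a W ⇒ L
n=8: can move to 7, which is L ⇒ W
n=9: moves to 6(W), 8(W); every one is W ⇒ L
n=10: can move to 5, which is L ⇒ W
n=11: the only move is to 10(W), a W ⇒ L
n=12: can move to 9, which is L ⇒ W
n=13: the only move is to 12(W), a W ⇒ L
n=14: can move to 7, which is L ⇒ W
n=15: moves to 10(W), 12(W), 14(W); every one is W ⇒ L
n=16: can move to 15, which is L ⇒ W
L entries with 1 ≤ n ≤ 16 (n=0 is outside the asked range and is not counted): n = 2, 5, 7, 9, 11, 13, 15; that makes 7.

7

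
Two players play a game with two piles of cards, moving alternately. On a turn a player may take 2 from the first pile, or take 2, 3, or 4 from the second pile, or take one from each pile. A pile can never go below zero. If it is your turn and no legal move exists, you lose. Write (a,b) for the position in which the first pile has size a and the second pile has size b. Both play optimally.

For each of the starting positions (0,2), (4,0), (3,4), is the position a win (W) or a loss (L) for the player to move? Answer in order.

(0,2): W, (4,0): L, (3,4): W

Classify positions by backward induction: terminal positions (no move available) are L. From any other position, the mover wins iff some move reaches an L.
No move ever increases a pile, so every position that can arise here has a ≤ 4 and b ≤ 4; it is enough to label the cells with 0 ≤ a ≤ 4 and 0 ≤ b ≤ 4.
Every move lowers a or b (never raises either), so fill the grid row by row in increasing a, and left to right within a row: each cell's successors are then already labelled.
      b=0  b=1  b=2  b=3  b=4
a=0:    L    L    W    W    W
a=1:    L    W    W    W    W
a=2:    W    W    L    L    W
a=3:    W    L    L    W    W
a=4:    L    L    W    W    W
Cells with no legal move (terminal, hence L): (0,0), (0,1), (1,0).
The remaining L cells, each justified by listing all of its moves:
(2,2): only reaches (0,2)(W), (2,0)(W), (1,1)(W), all W → L
(2,3): only reaches (0,3)(W), (2,1)(W), (2,0)(W), (1,2)(W), all W → L
(3,1): only reaches (1,1)(W), (2,0)(W), all W → L
(3,2): only reaches (1,2)(W), (3,0)(W), (2,1)(W), all W → L
(4,0): only reaches (2,0)(W), which is W → L
(4,1): only reaches (2,1)(W), (3,0)(W), all W → L
Every other cell has at least one move into one of the L cells above, so it is W.
(0,2): the move to (0,0) reaches an L cell, so W
(4,0): one of the L cells justified above, so L
(3,4): the move to (3,2) reaches an L cell, so W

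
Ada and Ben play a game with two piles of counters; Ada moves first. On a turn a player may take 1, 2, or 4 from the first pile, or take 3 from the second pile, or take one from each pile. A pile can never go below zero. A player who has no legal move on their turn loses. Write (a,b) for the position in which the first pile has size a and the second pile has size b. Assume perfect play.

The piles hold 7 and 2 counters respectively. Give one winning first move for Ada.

Move to (6,2).

Positions with no move are L. A position that does have a move is losing for the player to move precisely when every available move leads to a winning position for the opponent. Fill in the labels:
No move ever increases a pile, so every position that can arise here has a ≤ 7 and b ≤ 2; it is enough to label the cells with 0 ≤ a ≤ 7 and 0 ≤ b ≤ 2.
Every move lowers a or b (never raises either), so fill the grid row by row in increasing a, and left to right within a row: each cell's successors are then already labelled.
      b=0  b=1  b=2
a=0:    L    L    L
a=1:    W    W    W
a=2:    W    W    W
a=3:    L    L    L
a=4:    W    W    W
a=5:    W    W    W
a=6:    L    L    L
a=7:    W    W    W
Cells with no legal move (terminal, hence L): (0,0), (0,1), (0,2).
The remaining L cells, each justified by listing all of its moves:
(3,0): only reaches (2,0)(W), (1,0)(W), all W → L
(3,1): only reaches (2,1)(W), (1,1)(W), (2,0)(W), all W → L
(3,2): only reaches (2,2)(W), (1,2)(W), (2,1)(W), all W → L
(6,0): only reaches (5,0)(W), (4,0)(W), (2,0)(W), all W → L
(6,1): only reaches (5,1)(W), (4,1)(W), (2,1)(W), (5,0)(W), all W → L
(6,2): only reaches (5,2)(W), (4,2)(W), (2,2)(W), (5,1)(W), all W → L
Every other cell has at least one move into one of the L cells above, so it is W.
From (7,2), the L positions reachable in one move are: (6,2), (3,2), (6,1). Any move reaching one of these is winning.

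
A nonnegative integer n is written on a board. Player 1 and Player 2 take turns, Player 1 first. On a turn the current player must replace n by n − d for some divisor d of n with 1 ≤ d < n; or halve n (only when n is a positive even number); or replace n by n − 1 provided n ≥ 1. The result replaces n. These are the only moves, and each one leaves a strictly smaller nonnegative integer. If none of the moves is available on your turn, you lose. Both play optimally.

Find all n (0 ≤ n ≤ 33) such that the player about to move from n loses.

0, 2, 5, 7, 9, 11, 13, 15, 17, 19, 21, 23, 25, 27, 29, 31, 33

Positions with no move are L. A position that does have a move is losing for the player to move precisely when every available move leads to a winning position for the opponent. Fill in the labels:
n=0: no move → L
n=1: →0(L), so W
n=2: →1(W) only, which is W, so L
n=3: →2(L), so W
n=4: →2(L), so W
n=5: →4(W) only, which is W, so L
n=6: →5(L), so W
n=7: →6(W) only, which is W, so L
n=8: →7(L), so W
n=9: →6(W), 8(W) — all W, so L
n=10: →5(L), so W
n=11: →10(W) only, which is W, so L
n=12: →9(L), so W
n=13: →12(W) only, which is W, so L
n=14: →7(L), so W
n=15: →10(W), 12(W), 14(W) — all W, so L
n=16: →15(L), so W
n=17: →16(W) only, which is W, so L
n=18: →9(L), so W
n=19: →18(W) only, which is W, so L
n=20: →15(L), so W
n=21: →14(W), 18(W), 20(W) — all W, so L
n=22: →11(L), so W
n=23: →22(W) only, which is W, so L
n=24: →21(L), so W
n=25: →20(W), 24(W) — all W, so L
n=26: →13(L), so W
n=27: →18(W), 24(W), 26(W) — all W, so L
n=28: →21(L), so W
n=29: →28(W) only, which is W, so L
n=30: →15(L), so W
n=31: →30(W) only, which is W, so L
n=32: →31(L), so W
n=33: →22(W), 30(W), 32(W) — all W, so L
The losing starting values of n are exactly the entries labelled L in this table (17 of them).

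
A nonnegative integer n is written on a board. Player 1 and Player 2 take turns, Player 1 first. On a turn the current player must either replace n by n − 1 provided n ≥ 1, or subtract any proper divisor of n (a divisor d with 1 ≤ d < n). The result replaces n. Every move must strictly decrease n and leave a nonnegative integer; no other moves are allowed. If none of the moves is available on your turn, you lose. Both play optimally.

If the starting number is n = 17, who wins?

Use the standard recursion: the mover loses at a terminal position; elsewhere, the mover wins exactly when some move hands the opponent an L position.
n=0: no move → L
n=1: can move to 0, which is L ⇒ W
n=2: the only move is to 1(W), a W ⇒ L
n=3: can move to 2, which is L ⇒ W
n=4: can move to 2, which is L ⇒ W
n=5: the only move is to 4(W), a W ⇒ L
n=6: can move to 5, which is L ⇒ W
n=7: the only move is to 6(W), a W ⇒ L
n=8: can move to 7, which is L ⇒ W
n=9: moves to 6(W), 8(W); every one is W ⇒ L
n=10: can move to 5, which is L ⇒ W
n=11: the only move is to 10(W), a W ⇒ L
n=12: can move to 9, which is L ⇒ W
n=13: the only move is to 12(W), a W ⇒ L
n=14: can move to 7, which is L ⇒ W
n=15: moves to 10(W), 12(W), 14(W); every one is W ⇒ L
n=16: can move to 15, which is L ⇒ W
n=17: the only move is to 16(W), a W ⇒ L
The starting position 17 is L: whatever Player 1 does, the opponent receives a W position.

Player 2 wins.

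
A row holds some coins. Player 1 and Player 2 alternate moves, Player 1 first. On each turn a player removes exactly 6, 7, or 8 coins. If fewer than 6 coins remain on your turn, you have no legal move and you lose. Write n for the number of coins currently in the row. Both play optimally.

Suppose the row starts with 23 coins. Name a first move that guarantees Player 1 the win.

Remove 6, leaving 17.

Compute win/loss labels from the base case upward. A position with no move is L. Any other position is W if it can reach an L in one move, else L.
n=0: no move → L
n=1: no move → L
n=2: no move → L
n=3: no move → L
n=4: no move → L
n=5: no move → L
n=6: reaches L-position 0 → W
n=7: reaches L-position 1 → W
n=8: reaches L-position 2 → W
n=9: reaches L-position 3 → W
n=10: reaches L-position 4 → W
n=11: reaches L-position 5 → W
n=12: reaches L-position 5 → W
n=13: reaches L-position 5 → W
n=14: only reaches 8(W), 7(W), 6(W), all W → L
n=15: only reaches 9(W), 8(W), 7(W), all W → L
n=16: only reaches 10(W), 9(W), 8(W), all W → L
n=17: only reaches 11(W), 10(W), 9(W), all W → L
n=18: only reaches 12(W), 11(W), 10(W), all W → L
n=19: only reaches 13(W), 12(W), 11(W), all W → L
n=20: reaches L-position 14 → W
n=21: reaches L-position 15 → W
n=22: reaches L-position 16 → W
n=23: reaches L-position 17 → W
From 23, the L positions reachable in one move are: 17, 16, 15. Any move reaching one of these is winning.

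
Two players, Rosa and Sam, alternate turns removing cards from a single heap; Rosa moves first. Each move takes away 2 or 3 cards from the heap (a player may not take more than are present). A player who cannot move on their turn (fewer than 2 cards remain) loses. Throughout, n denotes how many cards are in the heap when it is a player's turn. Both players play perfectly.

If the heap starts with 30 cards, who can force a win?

Compute win/loss labels from the base case upward. A position with no move is L. Any other position is W if it can reach an L in one move, else L.
n=0: no move → L
n=1: no move → L
n=2: can move to 0, which is L ⇒ W
n=3: can move to 1, which is L ⇒ W
n=4: can move to 1, which is L ⇒ W
n=5: moves to 3(W), 2(W); every one is W ⇒ L
n=6: moves to 4(W), 3(W); every one is W ⇒ L
n=7: can move to 5, which is L ⇒ W
n=8: can move to 6, which is L ⇒ W
n=9: can move to 6, which is L ⇒ W
n=10: moves to 8(W), 7(W); every one is W ⇒ L
n=11: moves to 9(W), 8(W); every one is W ⇒ L
n=12: can move to 10, which is L ⇒ W
n=13: can move to 11, which is L ⇒ W
n=14: can move to 11, which is L ⇒ W
n=15: moves to 13(W), 12(W); every one is W ⇒ L
n=16: moves to 14(W), 13(W); every one is W ⇒ L
n=17: can move to 15, which is L ⇒ W
n=18: can move to 16, which is L ⇒ W
n=19: can move to 16, which is L ⇒ W
n=20: moves to 18(W), 17(W); every one is W ⇒ L
n=21: moves to 19(W), 18(W); every one is W ⇒ L
n=22: can move to 20, which is L ⇒ W
n=23: can move to 21, which is L ⇒ W
n=24: can move to 21, which is L ⇒ W
n=25: moves to 23(W), 22(W); every one is W ⇒ L
n=26: moves to 24(W), 23(W); every one is W ⇒ L
n=27: can move to 25, which is L ⇒ W
n=28: can move to 26, which is L ⇒ W
n=29: can move to 26, which is L ⇒ W
n=30: moves to 28(W), 27(W); every one is W ⇒ L
The starting position 30 is L: whatever Rosa does, the opponent receives a W position.

Sam wins.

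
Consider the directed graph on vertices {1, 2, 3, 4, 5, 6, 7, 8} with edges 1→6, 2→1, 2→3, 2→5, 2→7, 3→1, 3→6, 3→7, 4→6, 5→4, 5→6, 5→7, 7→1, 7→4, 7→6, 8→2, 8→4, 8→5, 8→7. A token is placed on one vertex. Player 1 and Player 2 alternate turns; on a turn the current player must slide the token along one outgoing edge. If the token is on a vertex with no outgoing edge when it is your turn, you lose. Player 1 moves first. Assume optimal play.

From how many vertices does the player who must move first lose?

Label each position W (a win for the player to move) or L (a loss). A position with no legal move is L; any other position is W exactly when some move reaches an L, and L when every move reaches a W.
Every edge goes from a vertex to one that appears earlier in the order 6, 1, 4, 7, 3, 5, 2, 8, so processing vertices in that order labels each vertex after all of its successors.
6: no outgoing edge → L
1: can move to 6, which is L ⇒ W
4: can move to 6, which is L ⇒ W
7: can move to 6, which is L ⇒ W
3: can move to 6, which is L ⇒ W
5: can move to 6, which is L ⇒ W
2: moves to 5(W), 3(W), 7(W), 1(W); every one is W ⇒ L
8: can move to 2, which is L ⇒ W
The L vertices are 2, 6; that is 2 in all.

2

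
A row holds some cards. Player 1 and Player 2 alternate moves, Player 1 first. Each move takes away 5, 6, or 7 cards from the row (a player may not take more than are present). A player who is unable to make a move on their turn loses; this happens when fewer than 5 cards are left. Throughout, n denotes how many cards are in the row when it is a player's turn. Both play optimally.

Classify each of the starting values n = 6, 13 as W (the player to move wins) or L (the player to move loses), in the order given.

6: W, 13: L

Positions with no move are L. A position that does have a move is losing for the player to move precisely when every available move leads to a winning position for the opponent. Fill in the labels:
n=0: no move → L
n=1: no move → L
n=2: no move → L
n=3: no move → L
n=4: no move → L
n=5: →0(L), so W
n=6: →1(L), so W
n=7: →2(L), so W
n=8: →3(L), so W
n=9: →4(L), so W
n=10: →4(L), so W
n=11: →4(L), so W
n=12: →7(W), 6(W), 5(W) — all W, so L
n=13: →8(W), 7(W), 6(W) — all W, so L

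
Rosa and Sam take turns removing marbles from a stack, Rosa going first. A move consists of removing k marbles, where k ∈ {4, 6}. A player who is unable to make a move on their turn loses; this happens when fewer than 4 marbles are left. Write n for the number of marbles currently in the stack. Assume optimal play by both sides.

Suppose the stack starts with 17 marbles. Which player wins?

Rosa wins.

Use the standard recursion: the mover loses at a terminal position; elsewhere, the mover wins exactly when some move hands the opponent an L position.
n=0: no move → L
n=1: no move → L
n=2: no move → L
n=3: no move → L
n=4: reaches L-position 0 → W
n=5: reaches L-position 1 → W
n=6: reaches L-position 2 → W
n=7: reaches L-position 3 → W
n=8: reaches L-position 2 → W
n=9: reaches L-position 3 → W
n=10: only reaches 6(W), 4(W), all W → L
n=11: only reaches 7(W), 5(W), all W → L
n=12: only reaches 8(W), 6(W), all W → L
n=13: only reaches 9(W), 7(W), all W → L
n=14: reaches L-position 10 → W
n=15: reaches L-position 11 → W
n=16: reaches L-position 12 → W
n=17: reaches L-position 13 → W
The starting position 17 is W: Rosa should remove 4, leaving 13, handing over an L position.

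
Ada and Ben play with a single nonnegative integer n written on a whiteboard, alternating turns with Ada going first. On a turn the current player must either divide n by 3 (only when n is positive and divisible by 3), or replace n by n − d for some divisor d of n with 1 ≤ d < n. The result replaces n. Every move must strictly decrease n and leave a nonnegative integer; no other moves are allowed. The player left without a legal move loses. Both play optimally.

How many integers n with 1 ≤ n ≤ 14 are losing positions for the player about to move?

Build the W/L table. Terminal = L. A non-terminal position is W if it has a move to some L; otherwise it is L.
n=0: no move → L
n=1: no move → L
n=2: W (go to 1, an L position)
n=3: W (go to 1, an L position)
n=4: L (options 2(W), 3(W) are all W)
n=5: W (go to 4, an L position)
n=6: W (go to 4, an L position)
n=7: L (sole option 6(W) is W)
n=8: W (go to 4, an L position)
n=9: L (options 3(W), 6(W), 8(W) are all W)
n=10: W (go to 9, an L position)
n=11: L (sole option 10(W) is W)
n=12: W (go to 4, an L position)
n=13: L (sole option 12(W) is W)
n=14: W (go to 7, an L position)
L entries with 1 ≤ n ≤ 14 (n=0 is outside the asked range and is not counted): n = 1, 4, 7, 9, 11, 13; that makes 6.

6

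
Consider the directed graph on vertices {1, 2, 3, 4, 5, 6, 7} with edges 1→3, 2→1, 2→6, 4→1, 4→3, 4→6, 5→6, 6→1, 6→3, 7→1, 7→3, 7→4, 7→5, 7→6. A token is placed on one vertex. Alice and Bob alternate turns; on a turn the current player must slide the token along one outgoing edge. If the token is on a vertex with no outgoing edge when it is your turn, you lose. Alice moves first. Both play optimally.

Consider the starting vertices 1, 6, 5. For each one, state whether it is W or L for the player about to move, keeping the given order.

Work bottom-up. With no move the player to move loses. Otherwise the position is W if at least one move leads to an L position for the opponent, and L if every move leads to a W.
Every edge goes from a vertex to one that appears earlier in the order 3, 1, 6, 2, 4, 5, 7, so processing vertices in that order labels each vertex after all of its successors.
3: no outgoing edge → L
1: can move to 3, which is L ⇒ W
6: can move to 3, which is L ⇒ W
2: moves to 6(W), 1(W); every one is W ⇒ L
4: can move to 3, which is L ⇒ W
5: the only move is to 6(W), a W ⇒ L
7: can move to 5, which is L ⇒ W

1: W, 6: W, 5: L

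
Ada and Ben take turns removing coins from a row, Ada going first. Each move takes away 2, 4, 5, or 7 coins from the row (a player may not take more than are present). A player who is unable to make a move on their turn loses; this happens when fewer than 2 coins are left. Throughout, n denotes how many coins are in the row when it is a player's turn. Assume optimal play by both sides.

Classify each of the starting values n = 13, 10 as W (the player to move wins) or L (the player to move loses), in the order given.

13: W, 10: L

Label each position W (a win for the player to move) or L (a loss). A position with no legal move is L; any other position is W exactly when some move reaches an L, and L when every move reaches a W.
n=0: no move → L
n=1: no move → L
n=2: →0(L), so W
n=3: →1(L), so W
n=4: →0(L), so W
n=5: →1(L), so W
n=6: →1(L), so W
n=7: →0(L), so W
n=8: →1(L), so W
n=9: →7(W), 5(W), 4(W), 2(W) — all W, so L
n=10: →8(W), 6(W), 5(W), 3(W) — all W, so L
n=11: →9(L), so W
n=12: →10(L), so W
n=13: →9(L), so W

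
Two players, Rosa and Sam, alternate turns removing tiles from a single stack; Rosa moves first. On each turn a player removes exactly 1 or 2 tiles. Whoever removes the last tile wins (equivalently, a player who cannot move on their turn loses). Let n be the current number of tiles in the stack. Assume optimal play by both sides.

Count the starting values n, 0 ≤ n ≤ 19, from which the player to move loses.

7

Classify positions by backward induction: terminal positions (no move available) are L. From any other position, the mover wins iff some move reaches an L.
n=0: no move → L
n=1: W (go to 0, an L position)
n=2: W (go to 0, an L position)
n=3: L (options 2(W), 1(W) are all W)
n=4: W (go to 3, an L position)
n=5: W (go to 3, an L position)
n=6: L (options 5(W), 4(W) are all W)
n=7: W (go to 6, an L position)
n=8: W (go to 6, an L position)
n=9: L (options 8(W), 7(W) are all W)
n=10: W (go to 9, an L position)
n=11: W (go to 9, an L position)
n=12: L (options 11(W), 10(W) are all W)
n=13: W (go to 12, an L position)
n=14: W (go to 12, an L position)
n=15: L (options 14(W), 13(W) are all W)
n=16: W (go to 15, an L position)
n=17: W (go to 15, an L position)
n=18: L (options 17(W), 16(W) are all W)
n=19: W (go to 18, an L position)
L entries with 0 ≤ n ≤ 19: n = 0, 3, 6, 9, 12, 15, 18; that makes 7.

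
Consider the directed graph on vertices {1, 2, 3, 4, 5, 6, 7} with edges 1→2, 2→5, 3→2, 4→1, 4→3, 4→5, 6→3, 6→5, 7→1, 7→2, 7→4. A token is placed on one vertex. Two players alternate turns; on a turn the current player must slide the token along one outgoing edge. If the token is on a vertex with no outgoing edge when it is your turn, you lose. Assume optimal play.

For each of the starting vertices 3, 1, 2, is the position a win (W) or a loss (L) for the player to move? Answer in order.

Build the W/L table. Terminal = L. A non-terminal position is W if it has a move to some L; otherwise it is L.
Every edge goes from a vertex to one that appears earlier in the order 5, 2, 3, 6, 1, 4, 7, so processing vertices in that order labels each vertex after all of its successors.
5: no outgoing edge → L
2: W (go to 5, an L position)
3: L (sole option 2(W) is W)
6: W (go to 3, an L position)
1: L (sole option 2(W) is W)
4: W (go to 1, an L position)
7: W (go to 1, an L position)

3: L, 1: L, 2: W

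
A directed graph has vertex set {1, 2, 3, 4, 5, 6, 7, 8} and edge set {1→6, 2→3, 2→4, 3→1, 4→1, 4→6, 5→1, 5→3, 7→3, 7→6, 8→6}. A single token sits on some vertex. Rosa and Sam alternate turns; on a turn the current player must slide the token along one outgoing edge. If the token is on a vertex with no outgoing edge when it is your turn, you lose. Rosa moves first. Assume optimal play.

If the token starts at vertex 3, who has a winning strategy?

Sam wins.

Build the W/L table. Terminal = L. A non-terminal position is W if it has a move to some L; otherwise it is L.
Every edge goes from a vertex to one that appears earlier in the order 6, 1, 4, 3, 8, 7, 2, 5, so processing vertices in that order labels each vertex after all of its successors.
6: no outgoing edge → L
1: reaches L-position 6 → W
4: reaches L-position 6 → W
3: only reaches 1(W), which is W → L
8: reaches L-position 6 → W
7: reaches L-position 3 → W
2: reaches L-position 3 → W
5: reaches L-position 3 → W
Every move from 3 reaches a W position, so the mover loses.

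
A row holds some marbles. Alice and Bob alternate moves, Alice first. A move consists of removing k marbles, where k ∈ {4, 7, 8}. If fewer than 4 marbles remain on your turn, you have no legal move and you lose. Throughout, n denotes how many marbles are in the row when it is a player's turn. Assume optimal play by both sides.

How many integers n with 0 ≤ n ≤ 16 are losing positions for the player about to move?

Work bottom-up. With no move the player to move loses. Otherwise the position is W if at least one move leads to an L position for the opponent, and L if every move leads to a W.
n=0: no move → L
n=1: no move → L
n=2: no move → L
n=3: no move → L
n=4: can move to 0, which is L ⇒ W
n=5: can move to 1, which is L ⇒ W
n=6: can move to 2, which is L ⇒ W
n=7: can move to 3, which is L ⇒ W
n=8: can move to 1, which is L ⇒ W
n=9: can move to 2, which is L ⇒ W
n=10: can move to 3, which is L ⇒ W
n=11: can move to 3, which is L ⇒ W
n=12: moves to 8(W), 5(W), 4(W); every one is W ⇒ L
n=13: moves to 9(W), 6(W), 5(W); every one is W ⇒ L
n=14: moves to 10(W), 7(W), 6(W); every one is W ⇒ L
n=15: moves to 11(W), 8(W), 7(W); every one is W ⇒ L
n=16: can move to 12, which is L ⇒ W
L entries with 0 ≤ n ≤ 16: n = 0, 1, 2, 3, 12, 13, 14, 15; that makes 8.

8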